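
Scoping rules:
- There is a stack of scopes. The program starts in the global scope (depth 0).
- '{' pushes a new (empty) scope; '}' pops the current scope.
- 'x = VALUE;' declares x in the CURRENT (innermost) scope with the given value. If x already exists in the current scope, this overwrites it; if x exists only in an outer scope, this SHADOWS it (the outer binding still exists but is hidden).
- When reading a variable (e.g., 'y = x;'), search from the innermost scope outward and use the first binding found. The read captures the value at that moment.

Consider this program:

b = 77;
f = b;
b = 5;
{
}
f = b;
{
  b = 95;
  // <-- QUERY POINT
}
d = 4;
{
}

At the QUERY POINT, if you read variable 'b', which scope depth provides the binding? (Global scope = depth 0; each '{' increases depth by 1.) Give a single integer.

Answer: 1

Derivation:
Step 1: declare b=77 at depth 0
Step 2: declare f=(read b)=77 at depth 0
Step 3: declare b=5 at depth 0
Step 4: enter scope (depth=1)
Step 5: exit scope (depth=0)
Step 6: declare f=(read b)=5 at depth 0
Step 7: enter scope (depth=1)
Step 8: declare b=95 at depth 1
Visible at query point: b=95 f=5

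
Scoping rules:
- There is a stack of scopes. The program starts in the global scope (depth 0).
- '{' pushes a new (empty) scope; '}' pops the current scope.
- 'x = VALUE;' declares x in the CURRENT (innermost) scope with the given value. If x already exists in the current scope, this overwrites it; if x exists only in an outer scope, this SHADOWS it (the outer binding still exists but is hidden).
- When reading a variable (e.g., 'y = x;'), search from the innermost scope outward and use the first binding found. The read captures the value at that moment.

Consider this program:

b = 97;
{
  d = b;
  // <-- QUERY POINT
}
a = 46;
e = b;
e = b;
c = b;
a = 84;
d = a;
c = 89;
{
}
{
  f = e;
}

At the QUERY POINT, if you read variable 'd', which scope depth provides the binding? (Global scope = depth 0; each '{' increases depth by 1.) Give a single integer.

Answer: 1

Derivation:
Step 1: declare b=97 at depth 0
Step 2: enter scope (depth=1)
Step 3: declare d=(read b)=97 at depth 1
Visible at query point: b=97 d=97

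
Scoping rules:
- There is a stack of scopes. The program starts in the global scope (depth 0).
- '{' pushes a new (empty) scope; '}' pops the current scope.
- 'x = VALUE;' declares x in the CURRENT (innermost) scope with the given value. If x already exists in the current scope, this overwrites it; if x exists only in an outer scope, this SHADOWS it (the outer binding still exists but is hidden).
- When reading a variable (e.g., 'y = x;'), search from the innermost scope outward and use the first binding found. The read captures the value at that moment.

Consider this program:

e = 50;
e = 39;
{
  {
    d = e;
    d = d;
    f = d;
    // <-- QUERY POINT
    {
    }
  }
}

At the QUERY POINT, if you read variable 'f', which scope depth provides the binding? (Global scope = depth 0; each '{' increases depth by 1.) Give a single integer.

Step 1: declare e=50 at depth 0
Step 2: declare e=39 at depth 0
Step 3: enter scope (depth=1)
Step 4: enter scope (depth=2)
Step 5: declare d=(read e)=39 at depth 2
Step 6: declare d=(read d)=39 at depth 2
Step 7: declare f=(read d)=39 at depth 2
Visible at query point: d=39 e=39 f=39

Answer: 2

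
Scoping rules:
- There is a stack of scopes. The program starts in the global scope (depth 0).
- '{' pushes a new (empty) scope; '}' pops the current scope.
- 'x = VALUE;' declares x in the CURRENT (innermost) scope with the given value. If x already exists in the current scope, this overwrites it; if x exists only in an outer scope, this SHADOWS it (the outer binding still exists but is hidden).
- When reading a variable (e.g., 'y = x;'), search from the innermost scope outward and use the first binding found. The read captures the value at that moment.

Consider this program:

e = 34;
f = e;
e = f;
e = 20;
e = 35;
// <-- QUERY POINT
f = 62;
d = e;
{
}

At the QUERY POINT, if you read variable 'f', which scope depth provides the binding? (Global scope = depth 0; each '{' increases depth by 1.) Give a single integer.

Step 1: declare e=34 at depth 0
Step 2: declare f=(read e)=34 at depth 0
Step 3: declare e=(read f)=34 at depth 0
Step 4: declare e=20 at depth 0
Step 5: declare e=35 at depth 0
Visible at query point: e=35 f=34

Answer: 0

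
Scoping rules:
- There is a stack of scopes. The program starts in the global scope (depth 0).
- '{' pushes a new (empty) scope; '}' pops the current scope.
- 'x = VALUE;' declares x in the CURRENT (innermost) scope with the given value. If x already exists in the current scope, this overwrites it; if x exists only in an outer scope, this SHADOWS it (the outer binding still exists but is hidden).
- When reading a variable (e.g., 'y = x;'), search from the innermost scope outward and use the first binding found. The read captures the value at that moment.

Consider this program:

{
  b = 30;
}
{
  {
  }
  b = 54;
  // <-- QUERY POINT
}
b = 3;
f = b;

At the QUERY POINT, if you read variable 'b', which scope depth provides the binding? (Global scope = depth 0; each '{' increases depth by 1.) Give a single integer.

Answer: 1

Derivation:
Step 1: enter scope (depth=1)
Step 2: declare b=30 at depth 1
Step 3: exit scope (depth=0)
Step 4: enter scope (depth=1)
Step 5: enter scope (depth=2)
Step 6: exit scope (depth=1)
Step 7: declare b=54 at depth 1
Visible at query point: b=54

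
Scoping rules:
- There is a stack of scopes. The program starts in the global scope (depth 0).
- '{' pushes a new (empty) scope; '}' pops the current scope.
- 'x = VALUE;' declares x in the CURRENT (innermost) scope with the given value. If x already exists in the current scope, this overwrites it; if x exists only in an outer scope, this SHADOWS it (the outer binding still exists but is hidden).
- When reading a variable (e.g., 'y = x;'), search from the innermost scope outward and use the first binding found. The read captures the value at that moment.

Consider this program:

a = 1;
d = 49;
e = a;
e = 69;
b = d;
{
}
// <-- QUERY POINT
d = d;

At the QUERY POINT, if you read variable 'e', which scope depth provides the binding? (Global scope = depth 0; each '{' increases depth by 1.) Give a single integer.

Answer: 0

Derivation:
Step 1: declare a=1 at depth 0
Step 2: declare d=49 at depth 0
Step 3: declare e=(read a)=1 at depth 0
Step 4: declare e=69 at depth 0
Step 5: declare b=(read d)=49 at depth 0
Step 6: enter scope (depth=1)
Step 7: exit scope (depth=0)
Visible at query point: a=1 b=49 d=49 e=69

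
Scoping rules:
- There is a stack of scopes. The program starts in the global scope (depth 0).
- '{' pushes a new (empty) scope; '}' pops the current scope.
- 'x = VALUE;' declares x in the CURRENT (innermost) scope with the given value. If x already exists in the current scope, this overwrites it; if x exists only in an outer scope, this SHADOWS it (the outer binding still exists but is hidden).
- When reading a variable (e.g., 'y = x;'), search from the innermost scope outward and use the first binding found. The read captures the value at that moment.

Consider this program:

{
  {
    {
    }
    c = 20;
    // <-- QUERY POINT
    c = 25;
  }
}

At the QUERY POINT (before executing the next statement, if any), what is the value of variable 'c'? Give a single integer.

Answer: 20

Derivation:
Step 1: enter scope (depth=1)
Step 2: enter scope (depth=2)
Step 3: enter scope (depth=3)
Step 4: exit scope (depth=2)
Step 5: declare c=20 at depth 2
Visible at query point: c=20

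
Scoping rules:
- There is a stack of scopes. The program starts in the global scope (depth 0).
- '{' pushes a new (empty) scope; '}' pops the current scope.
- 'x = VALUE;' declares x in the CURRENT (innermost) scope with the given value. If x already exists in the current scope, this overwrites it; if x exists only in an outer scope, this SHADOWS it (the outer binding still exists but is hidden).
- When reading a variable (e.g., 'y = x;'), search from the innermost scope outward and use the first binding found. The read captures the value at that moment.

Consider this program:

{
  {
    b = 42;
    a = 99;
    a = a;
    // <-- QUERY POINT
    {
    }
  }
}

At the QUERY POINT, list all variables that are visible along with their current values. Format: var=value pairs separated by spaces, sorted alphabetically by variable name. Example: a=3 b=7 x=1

Step 1: enter scope (depth=1)
Step 2: enter scope (depth=2)
Step 3: declare b=42 at depth 2
Step 4: declare a=99 at depth 2
Step 5: declare a=(read a)=99 at depth 2
Visible at query point: a=99 b=42

Answer: a=99 b=42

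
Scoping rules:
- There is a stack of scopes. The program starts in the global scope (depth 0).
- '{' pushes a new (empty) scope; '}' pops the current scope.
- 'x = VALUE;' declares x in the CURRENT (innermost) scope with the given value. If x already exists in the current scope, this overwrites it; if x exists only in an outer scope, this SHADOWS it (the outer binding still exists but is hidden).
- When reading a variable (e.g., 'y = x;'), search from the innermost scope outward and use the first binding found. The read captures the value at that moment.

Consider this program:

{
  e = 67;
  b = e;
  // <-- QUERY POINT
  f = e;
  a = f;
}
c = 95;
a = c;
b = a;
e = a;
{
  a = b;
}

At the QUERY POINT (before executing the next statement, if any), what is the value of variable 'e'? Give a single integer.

Step 1: enter scope (depth=1)
Step 2: declare e=67 at depth 1
Step 3: declare b=(read e)=67 at depth 1
Visible at query point: b=67 e=67

Answer: 67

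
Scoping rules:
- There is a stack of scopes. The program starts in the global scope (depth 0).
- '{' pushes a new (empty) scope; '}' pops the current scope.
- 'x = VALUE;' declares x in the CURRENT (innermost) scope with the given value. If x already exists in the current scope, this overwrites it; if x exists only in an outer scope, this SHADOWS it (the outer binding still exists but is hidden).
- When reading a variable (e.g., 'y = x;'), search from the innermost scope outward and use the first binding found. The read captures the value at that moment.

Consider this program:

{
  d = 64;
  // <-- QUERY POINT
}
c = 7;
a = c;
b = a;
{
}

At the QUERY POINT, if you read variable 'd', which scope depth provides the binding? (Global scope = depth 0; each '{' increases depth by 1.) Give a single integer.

Step 1: enter scope (depth=1)
Step 2: declare d=64 at depth 1
Visible at query point: d=64

Answer: 1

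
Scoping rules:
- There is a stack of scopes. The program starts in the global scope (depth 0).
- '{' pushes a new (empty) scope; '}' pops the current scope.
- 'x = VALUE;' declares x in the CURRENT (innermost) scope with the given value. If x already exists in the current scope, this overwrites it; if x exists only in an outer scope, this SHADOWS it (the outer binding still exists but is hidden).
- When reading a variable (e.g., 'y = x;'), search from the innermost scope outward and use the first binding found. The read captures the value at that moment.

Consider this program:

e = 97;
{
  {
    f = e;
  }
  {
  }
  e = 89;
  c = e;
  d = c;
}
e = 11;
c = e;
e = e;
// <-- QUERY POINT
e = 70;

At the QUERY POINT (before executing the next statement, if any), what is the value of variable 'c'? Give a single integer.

Step 1: declare e=97 at depth 0
Step 2: enter scope (depth=1)
Step 3: enter scope (depth=2)
Step 4: declare f=(read e)=97 at depth 2
Step 5: exit scope (depth=1)
Step 6: enter scope (depth=2)
Step 7: exit scope (depth=1)
Step 8: declare e=89 at depth 1
Step 9: declare c=(read e)=89 at depth 1
Step 10: declare d=(read c)=89 at depth 1
Step 11: exit scope (depth=0)
Step 12: declare e=11 at depth 0
Step 13: declare c=(read e)=11 at depth 0
Step 14: declare e=(read e)=11 at depth 0
Visible at query point: c=11 e=11

Answer: 11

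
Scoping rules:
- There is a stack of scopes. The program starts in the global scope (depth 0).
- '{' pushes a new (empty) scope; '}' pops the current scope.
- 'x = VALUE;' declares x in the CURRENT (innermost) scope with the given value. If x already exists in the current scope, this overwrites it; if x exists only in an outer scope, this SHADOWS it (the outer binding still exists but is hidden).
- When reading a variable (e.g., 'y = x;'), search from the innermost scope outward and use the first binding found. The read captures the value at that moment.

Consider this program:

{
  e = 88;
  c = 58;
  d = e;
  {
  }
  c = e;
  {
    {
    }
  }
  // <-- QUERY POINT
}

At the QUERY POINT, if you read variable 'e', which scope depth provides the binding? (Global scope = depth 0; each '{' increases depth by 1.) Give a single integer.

Step 1: enter scope (depth=1)
Step 2: declare e=88 at depth 1
Step 3: declare c=58 at depth 1
Step 4: declare d=(read e)=88 at depth 1
Step 5: enter scope (depth=2)
Step 6: exit scope (depth=1)
Step 7: declare c=(read e)=88 at depth 1
Step 8: enter scope (depth=2)
Step 9: enter scope (depth=3)
Step 10: exit scope (depth=2)
Step 11: exit scope (depth=1)
Visible at query point: c=88 d=88 e=88

Answer: 1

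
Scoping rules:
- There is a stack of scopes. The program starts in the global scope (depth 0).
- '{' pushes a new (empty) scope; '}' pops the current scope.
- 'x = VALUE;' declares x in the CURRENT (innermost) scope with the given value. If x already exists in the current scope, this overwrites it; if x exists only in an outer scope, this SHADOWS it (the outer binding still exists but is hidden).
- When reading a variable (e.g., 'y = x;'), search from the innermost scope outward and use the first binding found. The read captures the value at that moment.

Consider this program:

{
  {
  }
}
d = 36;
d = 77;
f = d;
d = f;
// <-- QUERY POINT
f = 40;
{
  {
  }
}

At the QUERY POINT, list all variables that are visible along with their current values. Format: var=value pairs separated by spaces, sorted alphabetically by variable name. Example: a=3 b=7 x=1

Step 1: enter scope (depth=1)
Step 2: enter scope (depth=2)
Step 3: exit scope (depth=1)
Step 4: exit scope (depth=0)
Step 5: declare d=36 at depth 0
Step 6: declare d=77 at depth 0
Step 7: declare f=(read d)=77 at depth 0
Step 8: declare d=(read f)=77 at depth 0
Visible at query point: d=77 f=77

Answer: d=77 f=77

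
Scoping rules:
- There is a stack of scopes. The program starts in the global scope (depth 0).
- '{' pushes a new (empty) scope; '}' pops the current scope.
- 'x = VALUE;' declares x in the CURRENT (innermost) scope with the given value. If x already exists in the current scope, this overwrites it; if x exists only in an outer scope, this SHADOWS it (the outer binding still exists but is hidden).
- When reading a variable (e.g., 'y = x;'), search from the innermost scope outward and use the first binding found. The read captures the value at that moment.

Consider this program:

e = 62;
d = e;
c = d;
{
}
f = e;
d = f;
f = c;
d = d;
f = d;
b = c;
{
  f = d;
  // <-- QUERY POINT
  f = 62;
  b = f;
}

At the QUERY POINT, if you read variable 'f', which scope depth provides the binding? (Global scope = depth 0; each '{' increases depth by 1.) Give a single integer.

Answer: 1

Derivation:
Step 1: declare e=62 at depth 0
Step 2: declare d=(read e)=62 at depth 0
Step 3: declare c=(read d)=62 at depth 0
Step 4: enter scope (depth=1)
Step 5: exit scope (depth=0)
Step 6: declare f=(read e)=62 at depth 0
Step 7: declare d=(read f)=62 at depth 0
Step 8: declare f=(read c)=62 at depth 0
Step 9: declare d=(read d)=62 at depth 0
Step 10: declare f=(read d)=62 at depth 0
Step 11: declare b=(read c)=62 at depth 0
Step 12: enter scope (depth=1)
Step 13: declare f=(read d)=62 at depth 1
Visible at query point: b=62 c=62 d=62 e=62 f=62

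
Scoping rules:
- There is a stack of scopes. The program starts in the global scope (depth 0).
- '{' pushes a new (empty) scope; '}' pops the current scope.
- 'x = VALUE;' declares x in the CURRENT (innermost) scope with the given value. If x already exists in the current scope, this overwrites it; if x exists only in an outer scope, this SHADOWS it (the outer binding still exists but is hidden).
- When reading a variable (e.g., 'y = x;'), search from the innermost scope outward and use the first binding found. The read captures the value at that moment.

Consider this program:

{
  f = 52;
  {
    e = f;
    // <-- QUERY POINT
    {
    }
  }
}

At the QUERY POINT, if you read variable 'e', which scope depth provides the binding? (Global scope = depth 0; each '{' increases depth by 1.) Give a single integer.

Answer: 2

Derivation:
Step 1: enter scope (depth=1)
Step 2: declare f=52 at depth 1
Step 3: enter scope (depth=2)
Step 4: declare e=(read f)=52 at depth 2
Visible at query point: e=52 f=52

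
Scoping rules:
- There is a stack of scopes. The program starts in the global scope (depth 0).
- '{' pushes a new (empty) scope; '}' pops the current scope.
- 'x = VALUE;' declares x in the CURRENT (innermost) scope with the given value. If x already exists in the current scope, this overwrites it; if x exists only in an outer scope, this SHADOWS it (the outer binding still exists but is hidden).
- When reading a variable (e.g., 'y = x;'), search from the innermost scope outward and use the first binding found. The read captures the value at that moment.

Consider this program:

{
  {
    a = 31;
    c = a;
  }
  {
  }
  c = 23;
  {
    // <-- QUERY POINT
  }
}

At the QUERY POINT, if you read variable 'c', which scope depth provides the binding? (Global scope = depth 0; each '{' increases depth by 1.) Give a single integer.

Step 1: enter scope (depth=1)
Step 2: enter scope (depth=2)
Step 3: declare a=31 at depth 2
Step 4: declare c=(read a)=31 at depth 2
Step 5: exit scope (depth=1)
Step 6: enter scope (depth=2)
Step 7: exit scope (depth=1)
Step 8: declare c=23 at depth 1
Step 9: enter scope (depth=2)
Visible at query point: c=23

Answer: 1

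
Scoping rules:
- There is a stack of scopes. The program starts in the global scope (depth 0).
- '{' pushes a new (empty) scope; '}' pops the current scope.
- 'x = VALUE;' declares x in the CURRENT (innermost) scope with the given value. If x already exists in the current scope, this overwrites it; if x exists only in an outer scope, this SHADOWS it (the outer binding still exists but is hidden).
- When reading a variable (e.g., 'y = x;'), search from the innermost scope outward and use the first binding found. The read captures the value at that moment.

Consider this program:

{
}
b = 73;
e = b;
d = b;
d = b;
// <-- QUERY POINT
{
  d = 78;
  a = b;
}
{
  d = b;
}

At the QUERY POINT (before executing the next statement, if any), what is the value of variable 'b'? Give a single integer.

Step 1: enter scope (depth=1)
Step 2: exit scope (depth=0)
Step 3: declare b=73 at depth 0
Step 4: declare e=(read b)=73 at depth 0
Step 5: declare d=(read b)=73 at depth 0
Step 6: declare d=(read b)=73 at depth 0
Visible at query point: b=73 d=73 e=73

Answer: 73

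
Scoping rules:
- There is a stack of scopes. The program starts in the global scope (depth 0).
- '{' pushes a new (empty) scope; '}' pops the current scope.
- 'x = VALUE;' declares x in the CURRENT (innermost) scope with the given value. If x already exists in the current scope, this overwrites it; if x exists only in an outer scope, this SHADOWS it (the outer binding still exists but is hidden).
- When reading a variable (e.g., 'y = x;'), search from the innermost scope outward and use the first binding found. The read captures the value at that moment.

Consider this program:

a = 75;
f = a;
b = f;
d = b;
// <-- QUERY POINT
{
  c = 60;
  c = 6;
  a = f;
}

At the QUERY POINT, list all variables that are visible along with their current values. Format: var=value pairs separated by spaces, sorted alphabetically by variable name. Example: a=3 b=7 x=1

Answer: a=75 b=75 d=75 f=75

Derivation:
Step 1: declare a=75 at depth 0
Step 2: declare f=(read a)=75 at depth 0
Step 3: declare b=(read f)=75 at depth 0
Step 4: declare d=(read b)=75 at depth 0
Visible at query point: a=75 b=75 d=75 f=75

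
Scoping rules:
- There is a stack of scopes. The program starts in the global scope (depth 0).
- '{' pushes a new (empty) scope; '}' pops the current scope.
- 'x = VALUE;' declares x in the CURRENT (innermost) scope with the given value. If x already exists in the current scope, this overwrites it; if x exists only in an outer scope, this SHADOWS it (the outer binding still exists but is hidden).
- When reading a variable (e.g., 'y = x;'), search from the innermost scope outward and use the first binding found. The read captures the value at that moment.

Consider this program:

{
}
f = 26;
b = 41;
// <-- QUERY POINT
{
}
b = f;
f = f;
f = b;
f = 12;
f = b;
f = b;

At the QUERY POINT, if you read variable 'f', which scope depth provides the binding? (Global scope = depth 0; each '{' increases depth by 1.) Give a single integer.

Step 1: enter scope (depth=1)
Step 2: exit scope (depth=0)
Step 3: declare f=26 at depth 0
Step 4: declare b=41 at depth 0
Visible at query point: b=41 f=26

Answer: 0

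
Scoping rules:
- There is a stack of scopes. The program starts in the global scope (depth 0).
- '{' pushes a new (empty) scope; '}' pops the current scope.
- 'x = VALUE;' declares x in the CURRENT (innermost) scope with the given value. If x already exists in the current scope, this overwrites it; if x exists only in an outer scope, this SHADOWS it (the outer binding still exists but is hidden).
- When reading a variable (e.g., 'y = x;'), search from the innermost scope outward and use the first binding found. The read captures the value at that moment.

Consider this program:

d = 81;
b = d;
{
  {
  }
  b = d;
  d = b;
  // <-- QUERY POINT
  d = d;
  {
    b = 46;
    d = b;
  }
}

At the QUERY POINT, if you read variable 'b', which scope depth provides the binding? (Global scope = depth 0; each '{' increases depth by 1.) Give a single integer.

Answer: 1

Derivation:
Step 1: declare d=81 at depth 0
Step 2: declare b=(read d)=81 at depth 0
Step 3: enter scope (depth=1)
Step 4: enter scope (depth=2)
Step 5: exit scope (depth=1)
Step 6: declare b=(read d)=81 at depth 1
Step 7: declare d=(read b)=81 at depth 1
Visible at query point: b=81 d=81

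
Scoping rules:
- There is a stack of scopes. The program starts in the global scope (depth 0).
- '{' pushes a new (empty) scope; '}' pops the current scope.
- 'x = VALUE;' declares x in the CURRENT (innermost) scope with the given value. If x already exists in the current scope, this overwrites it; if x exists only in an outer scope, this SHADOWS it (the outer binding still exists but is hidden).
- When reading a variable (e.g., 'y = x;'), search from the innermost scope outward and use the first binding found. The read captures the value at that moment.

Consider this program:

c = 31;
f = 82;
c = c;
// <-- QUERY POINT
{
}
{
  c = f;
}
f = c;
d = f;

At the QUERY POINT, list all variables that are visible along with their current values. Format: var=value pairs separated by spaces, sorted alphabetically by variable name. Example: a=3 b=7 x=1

Step 1: declare c=31 at depth 0
Step 2: declare f=82 at depth 0
Step 3: declare c=(read c)=31 at depth 0
Visible at query point: c=31 f=82

Answer: c=31 f=82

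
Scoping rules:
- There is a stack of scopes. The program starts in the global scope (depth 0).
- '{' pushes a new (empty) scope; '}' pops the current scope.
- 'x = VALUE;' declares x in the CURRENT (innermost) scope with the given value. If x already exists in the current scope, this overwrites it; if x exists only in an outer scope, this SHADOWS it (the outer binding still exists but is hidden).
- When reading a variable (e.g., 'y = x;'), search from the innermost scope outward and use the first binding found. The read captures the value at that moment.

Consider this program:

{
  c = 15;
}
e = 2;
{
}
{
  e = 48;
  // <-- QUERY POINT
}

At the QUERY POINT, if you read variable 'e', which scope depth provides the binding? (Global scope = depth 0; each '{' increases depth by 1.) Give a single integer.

Answer: 1

Derivation:
Step 1: enter scope (depth=1)
Step 2: declare c=15 at depth 1
Step 3: exit scope (depth=0)
Step 4: declare e=2 at depth 0
Step 5: enter scope (depth=1)
Step 6: exit scope (depth=0)
Step 7: enter scope (depth=1)
Step 8: declare e=48 at depth 1
Visible at query point: e=48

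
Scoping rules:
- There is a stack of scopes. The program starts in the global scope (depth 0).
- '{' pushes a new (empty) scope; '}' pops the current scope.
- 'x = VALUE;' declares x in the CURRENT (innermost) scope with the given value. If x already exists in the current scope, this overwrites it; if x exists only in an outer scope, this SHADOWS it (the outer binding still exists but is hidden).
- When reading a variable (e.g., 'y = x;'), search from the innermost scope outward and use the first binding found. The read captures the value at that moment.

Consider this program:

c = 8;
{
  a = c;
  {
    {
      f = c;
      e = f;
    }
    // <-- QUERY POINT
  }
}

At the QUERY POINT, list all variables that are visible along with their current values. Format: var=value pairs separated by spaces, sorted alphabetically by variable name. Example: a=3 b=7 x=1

Answer: a=8 c=8

Derivation:
Step 1: declare c=8 at depth 0
Step 2: enter scope (depth=1)
Step 3: declare a=(read c)=8 at depth 1
Step 4: enter scope (depth=2)
Step 5: enter scope (depth=3)
Step 6: declare f=(read c)=8 at depth 3
Step 7: declare e=(read f)=8 at depth 3
Step 8: exit scope (depth=2)
Visible at query point: a=8 c=8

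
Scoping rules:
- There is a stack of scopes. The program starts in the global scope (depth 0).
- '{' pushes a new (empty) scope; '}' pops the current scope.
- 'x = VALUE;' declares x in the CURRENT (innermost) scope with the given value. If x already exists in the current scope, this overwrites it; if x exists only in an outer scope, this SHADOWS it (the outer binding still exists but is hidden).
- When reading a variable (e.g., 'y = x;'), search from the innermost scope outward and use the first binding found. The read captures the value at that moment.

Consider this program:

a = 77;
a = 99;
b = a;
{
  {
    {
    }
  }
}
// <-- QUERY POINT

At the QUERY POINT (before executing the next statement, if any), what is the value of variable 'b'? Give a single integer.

Step 1: declare a=77 at depth 0
Step 2: declare a=99 at depth 0
Step 3: declare b=(read a)=99 at depth 0
Step 4: enter scope (depth=1)
Step 5: enter scope (depth=2)
Step 6: enter scope (depth=3)
Step 7: exit scope (depth=2)
Step 8: exit scope (depth=1)
Step 9: exit scope (depth=0)
Visible at query point: a=99 b=99

Answer: 99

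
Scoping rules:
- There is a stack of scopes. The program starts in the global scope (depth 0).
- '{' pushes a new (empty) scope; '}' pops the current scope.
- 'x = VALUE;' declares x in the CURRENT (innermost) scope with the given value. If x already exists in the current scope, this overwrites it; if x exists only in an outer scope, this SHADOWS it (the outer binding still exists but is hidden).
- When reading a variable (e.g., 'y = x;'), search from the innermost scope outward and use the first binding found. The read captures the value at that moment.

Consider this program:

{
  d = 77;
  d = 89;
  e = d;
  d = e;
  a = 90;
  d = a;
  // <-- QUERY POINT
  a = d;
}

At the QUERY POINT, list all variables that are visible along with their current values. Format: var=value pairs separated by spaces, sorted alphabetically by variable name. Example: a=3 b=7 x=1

Step 1: enter scope (depth=1)
Step 2: declare d=77 at depth 1
Step 3: declare d=89 at depth 1
Step 4: declare e=(read d)=89 at depth 1
Step 5: declare d=(read e)=89 at depth 1
Step 6: declare a=90 at depth 1
Step 7: declare d=(read a)=90 at depth 1
Visible at query point: a=90 d=90 e=89

Answer: a=90 d=90 e=89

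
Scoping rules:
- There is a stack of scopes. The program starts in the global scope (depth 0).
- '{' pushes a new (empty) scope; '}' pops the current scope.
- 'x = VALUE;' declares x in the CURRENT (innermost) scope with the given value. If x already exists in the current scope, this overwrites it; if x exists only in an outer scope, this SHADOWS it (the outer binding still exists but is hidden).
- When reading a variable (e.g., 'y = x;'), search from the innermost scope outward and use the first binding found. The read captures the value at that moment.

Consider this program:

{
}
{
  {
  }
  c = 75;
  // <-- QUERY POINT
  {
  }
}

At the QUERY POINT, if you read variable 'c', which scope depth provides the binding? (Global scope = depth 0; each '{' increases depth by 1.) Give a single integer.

Answer: 1

Derivation:
Step 1: enter scope (depth=1)
Step 2: exit scope (depth=0)
Step 3: enter scope (depth=1)
Step 4: enter scope (depth=2)
Step 5: exit scope (depth=1)
Step 6: declare c=75 at depth 1
Visible at query point: c=75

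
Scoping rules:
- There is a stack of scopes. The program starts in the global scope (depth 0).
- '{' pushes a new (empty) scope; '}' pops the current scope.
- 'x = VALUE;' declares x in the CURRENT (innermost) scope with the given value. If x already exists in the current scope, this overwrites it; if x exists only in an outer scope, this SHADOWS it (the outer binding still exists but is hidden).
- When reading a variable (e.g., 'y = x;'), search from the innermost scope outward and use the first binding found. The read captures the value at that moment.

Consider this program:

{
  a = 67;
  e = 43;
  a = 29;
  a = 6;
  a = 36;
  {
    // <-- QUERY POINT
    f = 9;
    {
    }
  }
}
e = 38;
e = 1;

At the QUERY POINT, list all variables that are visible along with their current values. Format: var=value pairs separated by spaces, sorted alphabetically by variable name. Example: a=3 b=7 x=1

Step 1: enter scope (depth=1)
Step 2: declare a=67 at depth 1
Step 3: declare e=43 at depth 1
Step 4: declare a=29 at depth 1
Step 5: declare a=6 at depth 1
Step 6: declare a=36 at depth 1
Step 7: enter scope (depth=2)
Visible at query point: a=36 e=43

Answer: a=36 e=43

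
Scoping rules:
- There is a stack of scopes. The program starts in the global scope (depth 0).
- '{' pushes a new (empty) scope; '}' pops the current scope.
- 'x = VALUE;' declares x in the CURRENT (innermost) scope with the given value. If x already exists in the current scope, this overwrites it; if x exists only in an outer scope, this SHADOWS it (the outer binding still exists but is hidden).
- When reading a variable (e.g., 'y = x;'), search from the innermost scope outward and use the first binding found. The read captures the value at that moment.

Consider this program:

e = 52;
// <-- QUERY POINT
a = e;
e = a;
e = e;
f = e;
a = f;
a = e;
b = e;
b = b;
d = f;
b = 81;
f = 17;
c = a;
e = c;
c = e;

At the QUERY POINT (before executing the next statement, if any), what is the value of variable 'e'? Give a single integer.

Answer: 52

Derivation:
Step 1: declare e=52 at depth 0
Visible at query point: e=52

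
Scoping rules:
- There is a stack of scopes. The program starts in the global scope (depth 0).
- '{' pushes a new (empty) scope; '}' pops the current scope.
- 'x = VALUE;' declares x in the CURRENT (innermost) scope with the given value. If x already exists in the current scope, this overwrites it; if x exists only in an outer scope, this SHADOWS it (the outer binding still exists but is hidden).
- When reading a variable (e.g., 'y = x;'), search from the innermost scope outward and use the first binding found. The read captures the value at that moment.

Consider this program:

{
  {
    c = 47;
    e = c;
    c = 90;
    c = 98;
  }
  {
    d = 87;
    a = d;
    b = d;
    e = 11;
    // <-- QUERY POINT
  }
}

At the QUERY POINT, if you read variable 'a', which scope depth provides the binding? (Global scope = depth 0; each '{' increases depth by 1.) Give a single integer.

Step 1: enter scope (depth=1)
Step 2: enter scope (depth=2)
Step 3: declare c=47 at depth 2
Step 4: declare e=(read c)=47 at depth 2
Step 5: declare c=90 at depth 2
Step 6: declare c=98 at depth 2
Step 7: exit scope (depth=1)
Step 8: enter scope (depth=2)
Step 9: declare d=87 at depth 2
Step 10: declare a=(read d)=87 at depth 2
Step 11: declare b=(read d)=87 at depth 2
Step 12: declare e=11 at depth 2
Visible at query point: a=87 b=87 d=87 e=11

Answer: 2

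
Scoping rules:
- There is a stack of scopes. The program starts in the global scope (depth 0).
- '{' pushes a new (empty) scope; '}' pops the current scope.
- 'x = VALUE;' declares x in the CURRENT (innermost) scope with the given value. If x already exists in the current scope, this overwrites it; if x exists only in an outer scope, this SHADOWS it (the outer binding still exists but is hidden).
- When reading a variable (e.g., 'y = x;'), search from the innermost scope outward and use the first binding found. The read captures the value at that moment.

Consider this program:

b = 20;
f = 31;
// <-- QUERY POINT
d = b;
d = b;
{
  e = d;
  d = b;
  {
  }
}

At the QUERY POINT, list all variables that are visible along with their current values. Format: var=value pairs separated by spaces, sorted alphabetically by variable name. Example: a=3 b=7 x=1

Step 1: declare b=20 at depth 0
Step 2: declare f=31 at depth 0
Visible at query point: b=20 f=31

Answer: b=20 f=31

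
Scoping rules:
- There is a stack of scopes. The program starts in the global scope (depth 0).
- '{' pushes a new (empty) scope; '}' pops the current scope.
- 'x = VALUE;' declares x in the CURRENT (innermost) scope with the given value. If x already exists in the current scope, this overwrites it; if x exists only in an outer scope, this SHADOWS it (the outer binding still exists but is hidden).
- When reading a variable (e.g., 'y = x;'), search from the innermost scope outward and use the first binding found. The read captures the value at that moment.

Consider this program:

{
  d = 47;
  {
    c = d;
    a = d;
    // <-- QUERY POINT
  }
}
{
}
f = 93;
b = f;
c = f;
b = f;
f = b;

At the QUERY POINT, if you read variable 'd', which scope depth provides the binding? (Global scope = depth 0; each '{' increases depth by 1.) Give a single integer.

Step 1: enter scope (depth=1)
Step 2: declare d=47 at depth 1
Step 3: enter scope (depth=2)
Step 4: declare c=(read d)=47 at depth 2
Step 5: declare a=(read d)=47 at depth 2
Visible at query point: a=47 c=47 d=47

Answer: 1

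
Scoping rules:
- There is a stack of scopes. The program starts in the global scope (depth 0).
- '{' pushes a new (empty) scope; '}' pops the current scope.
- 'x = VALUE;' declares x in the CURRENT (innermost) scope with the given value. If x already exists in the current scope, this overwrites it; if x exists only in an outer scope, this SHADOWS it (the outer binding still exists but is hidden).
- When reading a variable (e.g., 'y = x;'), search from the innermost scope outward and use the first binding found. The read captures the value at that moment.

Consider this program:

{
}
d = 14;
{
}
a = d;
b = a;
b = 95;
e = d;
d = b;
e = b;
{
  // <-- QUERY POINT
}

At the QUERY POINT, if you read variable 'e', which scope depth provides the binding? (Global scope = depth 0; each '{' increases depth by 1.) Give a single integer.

Step 1: enter scope (depth=1)
Step 2: exit scope (depth=0)
Step 3: declare d=14 at depth 0
Step 4: enter scope (depth=1)
Step 5: exit scope (depth=0)
Step 6: declare a=(read d)=14 at depth 0
Step 7: declare b=(read a)=14 at depth 0
Step 8: declare b=95 at depth 0
Step 9: declare e=(read d)=14 at depth 0
Step 10: declare d=(read b)=95 at depth 0
Step 11: declare e=(read b)=95 at depth 0
Step 12: enter scope (depth=1)
Visible at query point: a=14 b=95 d=95 e=95

Answer: 0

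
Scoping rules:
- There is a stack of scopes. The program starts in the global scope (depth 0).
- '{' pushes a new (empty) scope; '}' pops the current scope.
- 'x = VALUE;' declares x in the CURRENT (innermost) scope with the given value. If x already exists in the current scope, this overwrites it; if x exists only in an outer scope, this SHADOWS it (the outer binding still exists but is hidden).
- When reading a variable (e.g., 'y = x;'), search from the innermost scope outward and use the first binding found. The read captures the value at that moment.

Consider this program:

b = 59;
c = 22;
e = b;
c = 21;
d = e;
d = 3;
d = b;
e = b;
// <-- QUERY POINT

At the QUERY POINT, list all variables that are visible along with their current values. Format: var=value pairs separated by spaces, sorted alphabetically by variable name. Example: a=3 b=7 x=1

Answer: b=59 c=21 d=59 e=59

Derivation:
Step 1: declare b=59 at depth 0
Step 2: declare c=22 at depth 0
Step 3: declare e=(read b)=59 at depth 0
Step 4: declare c=21 at depth 0
Step 5: declare d=(read e)=59 at depth 0
Step 6: declare d=3 at depth 0
Step 7: declare d=(read b)=59 at depth 0
Step 8: declare e=(read b)=59 at depth 0
Visible at query point: b=59 c=21 d=59 e=59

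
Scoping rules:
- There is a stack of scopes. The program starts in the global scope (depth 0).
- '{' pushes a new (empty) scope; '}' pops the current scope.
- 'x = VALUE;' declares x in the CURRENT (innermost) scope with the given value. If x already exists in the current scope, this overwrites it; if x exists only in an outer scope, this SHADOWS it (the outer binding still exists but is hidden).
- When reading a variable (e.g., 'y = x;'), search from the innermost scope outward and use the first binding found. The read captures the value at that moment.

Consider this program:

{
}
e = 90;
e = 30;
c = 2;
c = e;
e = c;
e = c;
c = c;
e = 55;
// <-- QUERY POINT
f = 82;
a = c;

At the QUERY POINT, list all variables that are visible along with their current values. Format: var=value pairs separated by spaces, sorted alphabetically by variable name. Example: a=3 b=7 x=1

Answer: c=30 e=55

Derivation:
Step 1: enter scope (depth=1)
Step 2: exit scope (depth=0)
Step 3: declare e=90 at depth 0
Step 4: declare e=30 at depth 0
Step 5: declare c=2 at depth 0
Step 6: declare c=(read e)=30 at depth 0
Step 7: declare e=(read c)=30 at depth 0
Step 8: declare e=(read c)=30 at depth 0
Step 9: declare c=(read c)=30 at depth 0
Step 10: declare e=55 at depth 0
Visible at query point: c=30 e=55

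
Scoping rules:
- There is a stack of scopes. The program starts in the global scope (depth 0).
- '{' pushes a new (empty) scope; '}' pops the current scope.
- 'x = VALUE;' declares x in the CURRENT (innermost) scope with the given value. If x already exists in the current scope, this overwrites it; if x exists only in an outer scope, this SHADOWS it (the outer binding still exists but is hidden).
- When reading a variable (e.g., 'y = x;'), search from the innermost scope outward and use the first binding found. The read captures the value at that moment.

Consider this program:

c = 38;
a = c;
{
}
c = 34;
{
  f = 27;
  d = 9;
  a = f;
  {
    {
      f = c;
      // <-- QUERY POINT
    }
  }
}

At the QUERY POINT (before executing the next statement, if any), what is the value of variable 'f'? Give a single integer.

Answer: 34

Derivation:
Step 1: declare c=38 at depth 0
Step 2: declare a=(read c)=38 at depth 0
Step 3: enter scope (depth=1)
Step 4: exit scope (depth=0)
Step 5: declare c=34 at depth 0
Step 6: enter scope (depth=1)
Step 7: declare f=27 at depth 1
Step 8: declare d=9 at depth 1
Step 9: declare a=(read f)=27 at depth 1
Step 10: enter scope (depth=2)
Step 11: enter scope (depth=3)
Step 12: declare f=(read c)=34 at depth 3
Visible at query point: a=27 c=34 d=9 f=34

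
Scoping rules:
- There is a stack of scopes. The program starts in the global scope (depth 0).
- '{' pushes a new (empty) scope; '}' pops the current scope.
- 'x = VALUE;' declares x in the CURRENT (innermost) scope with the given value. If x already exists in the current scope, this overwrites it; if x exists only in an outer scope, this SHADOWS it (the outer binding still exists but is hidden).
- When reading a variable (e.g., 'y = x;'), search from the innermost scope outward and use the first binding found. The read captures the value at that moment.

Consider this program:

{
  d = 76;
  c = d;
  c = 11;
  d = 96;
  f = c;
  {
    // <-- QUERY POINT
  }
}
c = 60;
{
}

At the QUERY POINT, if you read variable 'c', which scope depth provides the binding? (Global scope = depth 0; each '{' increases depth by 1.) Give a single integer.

Answer: 1

Derivation:
Step 1: enter scope (depth=1)
Step 2: declare d=76 at depth 1
Step 3: declare c=(read d)=76 at depth 1
Step 4: declare c=11 at depth 1
Step 5: declare d=96 at depth 1
Step 6: declare f=(read c)=11 at depth 1
Step 7: enter scope (depth=2)
Visible at query point: c=11 d=96 f=11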